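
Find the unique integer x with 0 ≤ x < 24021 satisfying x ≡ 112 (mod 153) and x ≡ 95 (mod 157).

Write x = 112 + 153·k. Then 153·k ≡ 95 − 112 ≡ 140 (mod 157).
Need 153⁻¹ mod 157. Extended Euclid on (157, 153):
157 = 1×153 + 4
153 = 38×4 + 1
4 = 4×1 + 0
Back-substitute:
1 = 153 − 38·4
1 = −38·157 + 39·153
153⁻¹ ≡ 39 (mod 157), so k ≡ 39·140 ≡ 122 (mod 157).
x = 112 + 153·122 = 18778.

18778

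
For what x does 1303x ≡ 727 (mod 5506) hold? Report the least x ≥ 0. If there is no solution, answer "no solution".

First find gcd(1303, 5506):
5506 = 4*1303 + 294
1303 = 4*294 + 127
294 = 2*127 + 40
127 = 3*40 + 7
40 = 5*7 + 5
7 = 1*5 + 2
5 = 2*2 + 1
2 = 2*1 + 0
gcd = 1, so a unique solution mod 5506 exists.
Back-substitute for the Bézout coefficients:
1 = 5 − 2·2
1 = −2·7 + 3·5
1 = 3·40 − 17·7
1 = −17·127 + 54·40
1 = 54·294 − 125·127
1 = −125·1303 + 554·294
1 = 554·5506 − 2341·1303
So 1303·(-2341) ≡ 1 (mod 5506), giving 1303⁻¹ ≡ 3165.
x ≡ 1303⁻¹·727 ≡ 3165·727 ≡ 4953 (mod 5506).

4953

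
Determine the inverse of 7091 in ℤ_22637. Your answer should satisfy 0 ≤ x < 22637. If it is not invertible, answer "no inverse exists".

gcd(22637, 7091) by repeated division:
22637 = 3·7091 + 1364
7091 = 5·1364 + 271
1364 = 5·271 + 9
271 = 30·9 + 1
9 = 9·1 + 0
The gcd is 1. Working backward:
1 = 271 − 30·9
1 = −30·1364 + 151·271
1 = 151·7091 − 785·1364
1 = −785·22637 + 2506·7091
So 7091·2506 ≡ 1 (mod 22637).

2506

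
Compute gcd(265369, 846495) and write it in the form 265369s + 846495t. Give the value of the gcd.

Repeated division:
846495 = 3*265369 + 50388
265369 = 5*50388 + 13429
50388 = 3*13429 + 10101
13429 = 1*10101 + 3328
10101 = 3*3328 + 117
3328 = 28*117 + 52
117 = 2*52 + 13
52 = 4*13 + 0
gcd(265369, 846495) = 13.
Back-substituting:
13 = 117 − 2·52
13 = −2·3328 + 57·117
13 = 57·10101 − 173·3328
13 = −173·13429 + 230·10101
13 = 230·50388 − 863·13429
13 = −863·265369 + 4545·50388
13 = 4545·846495 − 14498·265369
So 13 = (4545)·846495 + (-14498)·265369.

13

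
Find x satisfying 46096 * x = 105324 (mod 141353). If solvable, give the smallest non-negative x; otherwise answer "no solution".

87937

First find gcd(46096, 141353):
141353 = 3*46096 + 3065
46096 = 15*3065 + 121
3065 = 25*121 + 40
121 = 3*40 + 1
40 = 40*1 + 0
gcd = 1, so a unique solution mod 141353 exists.
Back-substitute for the Bézout coefficients:
1 = 121 − 3·40
1 = −3·3065 + 76·121
1 = 76·46096 − 1143·3065
1 = −1143·141353 + 3505·46096
So 46096·(3505) ≡ 1 (mod 141353), giving 46096⁻¹ ≡ 3505.
x ≡ 46096⁻¹·105324 ≡ 3505·105324 ≡ 87937 (mod 141353).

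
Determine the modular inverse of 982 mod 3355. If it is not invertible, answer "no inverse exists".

Run Euclid on (3355, 982):
3355 = 3*982 + 409
982 = 2*409 + 164
409 = 2*164 + 81
164 = 2*81 + 2
81 = 40*2 + 1
2 = 2*1 + 0
Since gcd(982, 3355) = 1, back-substitute to write 1 as a combination:
1 = 81 − 40·2
1 = −40·164 + 81·81
1 = 81·409 − 202·164
1 = −202·982 + 485·409
1 = 485·3355 − 1657·982
Thus 982·(-1657) ≡ 1 (mod 3355); reducing, -1657 mod 3355 = 1698.

1698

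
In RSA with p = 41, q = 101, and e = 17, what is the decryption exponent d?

2353

φ(n) = (p−1)(q−1) = 40·100 = 4000.
Need d with 17·d ≡ 1 (mod 4000). Apply the extended Euclidean algorithm:
4000 = 235*17 + 5
17 = 3*5 + 2
5 = 2*2 + 1
2 = 2*1 + 0
Back-substitute:
1 = 5 − 2·2
1 = −2·17 + 7·5
1 = 7·4000 − 1647·17
So 17·(-1647) ≡ 1 (mod 4000), hence d ≡ -1647 ≡ 2353 (mod 4000).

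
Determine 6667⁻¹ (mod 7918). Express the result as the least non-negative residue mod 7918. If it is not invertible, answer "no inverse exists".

6861

Run Euclid on (7918, 6667):
7918 = 1×6667 + 1251
6667 = 5×1251 + 412
1251 = 3×412 + 15
412 = 27×15 + 7
15 = 2×7 + 1
7 = 7×1 + 0
The gcd is 1. Working backward:
1 = 15 − 2·7
1 = −2·412 + 55·15
1 = 55·1251 − 167·412
1 = −167·6667 + 890·1251
1 = 890·7918 − 1057·6667
Thus 6667·(-1057) ≡ 1 (mod 7918); reducing, -1057 mod 7918 = 6861.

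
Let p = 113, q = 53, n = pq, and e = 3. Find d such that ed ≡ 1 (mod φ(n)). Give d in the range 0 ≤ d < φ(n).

3883

φ(n) = (p−1)(q−1) = 112·52 = 5824.
Need d with 3·d ≡ 1 (mod 5824). Apply the extended Euclidean algorithm:
5824 = 1941×3 + 1
3 = 3×1 + 0
Back-substitute:
1 = 5824 − 1941·3
So 3·(-1941) ≡ 1 (mod 5824), hence d ≡ -1941 ≡ 3883 (mod 5824).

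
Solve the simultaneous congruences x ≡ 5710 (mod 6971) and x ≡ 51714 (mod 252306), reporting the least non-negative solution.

1130130288

Write x = 5710 + 6971·k. Then 6971·k ≡ 51714 − 5710 ≡ 46004 (mod 252306).
Need 6971⁻¹ mod 252306. Extended Euclid on (252306, 6971):
252306 = 36×6971 + 1350
6971 = 5×1350 + 221
1350 = 6×221 + 24
221 = 9×24 + 5
24 = 4×5 + 4
5 = 1×4 + 1
4 = 4×1 + 0
Back-substitute:
1 = 5 − 4
1 = −24 + 5·5
1 = 5·221 − 46·24
1 = −46·1350 + 281·221
1 = 281·6971 − 1451·1350
1 = −1451·252306 + 52517·6971
6971⁻¹ ≡ 52517 (mod 252306), so k ≡ 52517·46004 ≡ 162118 (mod 252306).
x = 5710 + 6971·162118 = 1130130288.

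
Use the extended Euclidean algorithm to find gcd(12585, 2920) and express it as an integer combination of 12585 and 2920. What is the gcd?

5

Euclidean algorithm:
12585 = 4×2920 + 905
2920 = 3×905 + 205
905 = 4×205 + 85
205 = 2×85 + 35
85 = 2×35 + 15
35 = 2×15 + 5
15 = 3×5 + 0
gcd(12585, 2920) = 5.
Working backward:
5 = 35 − 2·15
5 = −2·85 + 5·35
5 = 5·205 − 12·85
5 = −12·905 + 53·205
5 = 53·2920 − 171·905
5 = −171·12585 + 737·2920
So 5 = (-171)·12585 + (737)·2920.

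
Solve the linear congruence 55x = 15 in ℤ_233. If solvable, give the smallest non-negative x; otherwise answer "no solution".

85

First find gcd(55, 233):
233 = 4*55 + 13
55 = 4*13 + 3
13 = 4*3 + 1
3 = 3*1 + 0
gcd = 1, so a unique solution mod 233 exists.
Back-substitute for the Bézout coefficients:
1 = 13 − 4·3
1 = −4·55 + 17·13
1 = 17·233 − 72·55
So 55·(-72) ≡ 1 (mod 233), giving 55⁻¹ ≡ 161.
x ≡ 55⁻¹·15 ≡ 161·15 ≡ 85 (mod 233).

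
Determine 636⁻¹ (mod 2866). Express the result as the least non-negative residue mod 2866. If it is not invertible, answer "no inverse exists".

Euclidean algorithm on 2866, 636:
2866 = 4·636 + 322
636 = 1·322 + 314
322 = 1·314 + 8
314 = 39·8 + 2
8 = 4·2 + 0
Since gcd = 2 > 1, 636 is not a unit mod 2866.

no inverse exists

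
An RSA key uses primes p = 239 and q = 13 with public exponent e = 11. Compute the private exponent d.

φ(n) = (p−1)(q−1) = 238·12 = 2856.
Need d with 11·d ≡ 1 (mod 2856). Apply the extended Euclidean algorithm:
2856 = 259×11 + 7
11 = 1×7 + 4
7 = 1×4 + 3
4 = 1×3 + 1
3 = 3×1 + 0
Back-substitute:
1 = 4 − 3
1 = −7 + 2·4
1 = 2·11 − 3·7
1 = −3·2856 + 779·11
So 11·779 ≡ 1 (mod 2856), hence d = 779.

779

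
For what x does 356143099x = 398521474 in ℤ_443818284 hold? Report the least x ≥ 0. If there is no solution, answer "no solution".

19106698

First find gcd(356143099, 443818284):
443818284 = 1·356143099 + 87675185
356143099 = 4·87675185 + 5442359
87675185 = 16·5442359 + 597441
5442359 = 9·597441 + 65390
597441 = 9·65390 + 8931
65390 = 7·8931 + 2873
8931 = 3·2873 + 312
2873 = 9·312 + 65
312 = 4·65 + 52
65 = 1·52 + 13
52 = 4·13 + 0
gcd = 13 and 13 | 398521474, so solutions exist. Divide through by 13: 27395623x ≡ 30655498 (mod 34139868).
Now find 27395623⁻¹ mod 34139868:
34139868 = 1·27395623 + 6744245
27395623 = 4·6744245 + 418643
6744245 = 16·418643 + 45957
418643 = 9·45957 + 5030
45957 = 9·5030 + 687
5030 = 7·687 + 221
687 = 3·221 + 24
221 = 9·24 + 5
24 = 4·5 + 4
5 = 1·4 + 1
4 = 4·1 + 0
Back-substitute:
1 = 5 − 4
1 = −24 + 5·5
1 = 5·221 − 46·24
1 = −46·687 + 143·221
1 = 143·5030 − 1047·687
1 = −1047·45957 + 9566·5030
1 = 9566·418643 − 87141·45957
1 = −87141·6744245 + 1403822·418643
1 = 1403822·27395623 − 5702429·6744245
1 = −5702429·34139868 + 7106251·27395623
So 27395623⁻¹ ≡ 7106251 (mod 34139868).
Then x ≡ 7106251·30655498 ≡ 19106698 (mod 34139868); the smallest non-negative solution is x = 19106698.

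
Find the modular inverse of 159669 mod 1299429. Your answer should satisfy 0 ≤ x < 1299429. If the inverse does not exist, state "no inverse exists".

Compute gcd(159669, 1299429):
1299429 = 8*159669 + 22077
159669 = 7*22077 + 5130
22077 = 4*5130 + 1557
5130 = 3*1557 + 459
1557 = 3*459 + 180
459 = 2*180 + 99
180 = 1*99 + 81
99 = 1*81 + 18
81 = 4*18 + 9
18 = 2*9 + 0
Since gcd = 9 > 1, 159669 is not a unit mod 1299429.

no inverse exists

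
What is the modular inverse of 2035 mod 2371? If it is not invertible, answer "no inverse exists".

Extended Euclidean algorithm:
2371 = 1*2035 + 336
2035 = 6*336 + 19
336 = 17*19 + 13
19 = 1*13 + 6
13 = 2*6 + 1
6 = 6*1 + 0
Since gcd(2035, 2371) = 1, back-substitute to write 1 as a combination:
1 = 13 − 2·6
1 = −2·19 + 3·13
1 = 3·336 − 53·19
1 = −53·2035 + 321·336
1 = 321·2371 − 374·2035
So 2035·(-374) ≡ 1 (mod 2371), and -374 ≡ 1997 (mod 2371).

1997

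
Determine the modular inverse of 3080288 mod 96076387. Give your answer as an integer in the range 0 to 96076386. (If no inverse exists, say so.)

Run Euclid on (96076387, 3080288):
96076387 = 31*3080288 + 587459
3080288 = 5*587459 + 142993
587459 = 4*142993 + 15487
142993 = 9*15487 + 3610
15487 = 4*3610 + 1047
3610 = 3*1047 + 469
1047 = 2*469 + 109
469 = 4*109 + 33
109 = 3*33 + 10
33 = 3*10 + 3
10 = 3*3 + 1
3 = 3*1 + 0
The gcd is 1. Working backward:
1 = 10 − 3·3
1 = −3·33 + 10·10
1 = 10·109 − 33·33
1 = −33·469 + 142·109
1 = 142·1047 − 317·469
1 = −317·3610 + 1093·1047
1 = 1093·15487 − 4689·3610
1 = −4689·142993 + 43294·15487
1 = 43294·587459 − 177865·142993
1 = −177865·3080288 + 932619·587459
1 = 932619·96076387 − 29089054·3080288
So 3080288·(-29089054) ≡ 1 (mod 96076387), and -29089054 ≡ 66987333 (mod 96076387).

66987333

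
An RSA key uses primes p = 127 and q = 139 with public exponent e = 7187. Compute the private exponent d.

11567

φ(n) = (p−1)(q−1) = 126·138 = 17388.
Need d with 7187·d ≡ 1 (mod 17388). Apply the extended Euclidean algorithm:
17388 = 2×7187 + 3014
7187 = 2×3014 + 1159
3014 = 2×1159 + 696
1159 = 1×696 + 463
696 = 1×463 + 233
463 = 1×233 + 230
233 = 1×230 + 3
230 = 76×3 + 2
3 = 1×2 + 1
2 = 2×1 + 0
Back-substitute:
1 = 3 − 2
1 = −230 + 77·3
1 = 77·233 − 78·230
1 = −78·463 + 155·233
1 = 155·696 − 233·463
1 = −233·1159 + 388·696
1 = 388·3014 − 1009·1159
1 = −1009·7187 + 2406·3014
1 = 2406·17388 − 5821·7187
So 7187·(-5821) ≡ 1 (mod 17388), hence d ≡ -5821 ≡ 11567 (mod 17388).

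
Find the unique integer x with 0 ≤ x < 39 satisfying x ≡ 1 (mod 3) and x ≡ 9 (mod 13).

22

Write x = 1 + 3·k. Then 3·k ≡ 9 − 1 ≡ 8 (mod 13).
Need 3⁻¹ mod 13. Extended Euclid on (13, 3):
13 = 4×3 + 1
3 = 3×1 + 0
Back-substitute:
1 = 13 − 4·3
3⁻¹ ≡ 9 (mod 13), so k ≡ 9·8 ≡ 7 (mod 13).
x = 1 + 3·7 = 22.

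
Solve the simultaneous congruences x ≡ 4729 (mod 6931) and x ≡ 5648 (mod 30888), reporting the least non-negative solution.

155959160

Write x = 4729 + 6931·k. Then 6931·k ≡ 5648 − 4729 ≡ 919 (mod 30888).
Need 6931⁻¹ mod 30888. Extended Euclid on (30888, 6931):
30888 = 4*6931 + 3164
6931 = 2*3164 + 603
3164 = 5*603 + 149
603 = 4*149 + 7
149 = 21*7 + 2
7 = 3*2 + 1
2 = 2*1 + 0
Back-substitute:
1 = 7 − 3·2
1 = −3·149 + 64·7
1 = 64·603 − 259·149
1 = −259·3164 + 1359·603
1 = 1359·6931 − 2977·3164
1 = −2977·30888 + 13267·6931
6931⁻¹ ≡ 13267 (mod 30888), so k ≡ 13267·919 ≡ 22501 (mod 30888).
x = 4729 + 6931·22501 = 155959160.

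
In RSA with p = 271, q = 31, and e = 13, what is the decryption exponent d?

φ(n) = (p−1)(q−1) = 270·30 = 8100.
Need d with 13·d ≡ 1 (mod 8100). Apply the extended Euclidean algorithm:
8100 = 623·13 + 1
13 = 13·1 + 0
Back-substitute:
1 = 8100 − 623·13
So 13·(-623) ≡ 1 (mod 8100), hence d ≡ -623 ≡ 7477 (mod 8100).

7477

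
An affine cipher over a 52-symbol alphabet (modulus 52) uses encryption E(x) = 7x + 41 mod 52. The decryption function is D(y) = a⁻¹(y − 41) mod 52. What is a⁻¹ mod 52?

15

Apply the Euclidean algorithm to 52 and 7:
52 = 7·7 + 3
7 = 2·3 + 1
3 = 3·1 + 0
The gcd is 1. Working backward:
1 = 7 − 2·3
1 = −2·52 + 15·7
So 7·15 ≡ 1 (mod 52).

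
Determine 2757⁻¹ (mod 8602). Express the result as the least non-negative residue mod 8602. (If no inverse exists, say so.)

2131

gcd(8602, 2757) by repeated division:
8602 = 3*2757 + 331
2757 = 8*331 + 109
331 = 3*109 + 4
109 = 27*4 + 1
4 = 4*1 + 0
The gcd is 1. Working backward:
1 = 109 − 27·4
1 = −27·331 + 82·109
1 = 82·2757 − 683·331
1 = −683·8602 + 2131·2757
So 2757·2131 ≡ 1 (mod 8602).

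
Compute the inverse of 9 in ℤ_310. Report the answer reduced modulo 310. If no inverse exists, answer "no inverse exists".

69

Extended Euclidean algorithm:
310 = 34×9 + 4
9 = 2×4 + 1
4 = 4×1 + 0
The gcd is 1. Working backward:
1 = 9 − 2·4
1 = −2·310 + 69·9
So 9·69 ≡ 1 (mod 310).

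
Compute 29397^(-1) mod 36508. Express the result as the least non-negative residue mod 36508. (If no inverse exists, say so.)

18005

gcd(36508, 29397) by repeated division:
36508 = 1*29397 + 7111
29397 = 4*7111 + 953
7111 = 7*953 + 440
953 = 2*440 + 73
440 = 6*73 + 2
73 = 36*2 + 1
2 = 2*1 + 0
The gcd is 1. Working backward:
1 = 73 − 36·2
1 = −36·440 + 217·73
1 = 217·953 − 470·440
1 = −470·7111 + 3507·953
1 = 3507·29397 − 14498·7111
1 = −14498·36508 + 18005·29397
So 29397·18005 ≡ 1 (mod 36508).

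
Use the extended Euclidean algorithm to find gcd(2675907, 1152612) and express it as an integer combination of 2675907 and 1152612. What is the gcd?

9

Euclidean algorithm:
2675907 = 2×1152612 + 370683
1152612 = 3×370683 + 40563
370683 = 9×40563 + 5616
40563 = 7×5616 + 1251
5616 = 4×1251 + 612
1251 = 2×612 + 27
612 = 22×27 + 18
27 = 1×18 + 9
18 = 2×9 + 0
gcd(2675907, 1152612) = 9.
Express as a combination:
9 = 27 − 18
9 = −612 + 23·27
9 = 23·1251 − 47·612
9 = −47·5616 + 211·1251
9 = 211·40563 − 1524·5616
9 = −1524·370683 + 13927·40563
9 = 13927·1152612 − 43305·370683
9 = −43305·2675907 + 100537·1152612
So 9 = (-43305)·2675907 + (100537)·1152612.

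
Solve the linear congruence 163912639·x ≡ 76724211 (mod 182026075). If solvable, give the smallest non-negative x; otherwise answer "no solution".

no solution

gcd(163912639, 182026075):
182026075 = 1·163912639 + 18113436
163912639 = 9·18113436 + 891715
18113436 = 20·891715 + 279136
891715 = 3·279136 + 54307
279136 = 5·54307 + 7601
54307 = 7·7601 + 1100
7601 = 6·1100 + 1001
1100 = 1·1001 + 99
1001 = 10·99 + 11
99 = 9·11 + 0
gcd = 11, but 11 ∤ 76724211, so the congruence has no solution.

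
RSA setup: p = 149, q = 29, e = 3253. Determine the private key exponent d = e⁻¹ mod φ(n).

φ(n) = (p−1)(q−1) = 148·28 = 4144.
Need d with 3253·d ≡ 1 (mod 4144). Apply the extended Euclidean algorithm:
4144 = 1*3253 + 891
3253 = 3*891 + 580
891 = 1*580 + 311
580 = 1*311 + 269
311 = 1*269 + 42
269 = 6*42 + 17
42 = 2*17 + 8
17 = 2*8 + 1
8 = 8*1 + 0
Back-substitute:
1 = 17 − 2·8
1 = −2·42 + 5·17
1 = 5·269 − 32·42
1 = −32·311 + 37·269
1 = 37·580 − 69·311
1 = −69·891 + 106·580
1 = 106·3253 − 387·891
1 = −387·4144 + 493·3253
So 3253·493 ≡ 1 (mod 4144), hence d = 493.

493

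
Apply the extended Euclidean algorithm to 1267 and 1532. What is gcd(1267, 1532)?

Repeated division:
1532 = 1·1267 + 265
1267 = 4·265 + 207
265 = 1·207 + 58
207 = 3·58 + 33
58 = 1·33 + 25
33 = 1·25 + 8
25 = 3·8 + 1
8 = 8·1 + 0
gcd(1267, 1532) = 1.
Express as a combination:
1 = 25 − 3·8
1 = −3·33 + 4·25
1 = 4·58 − 7·33
1 = −7·207 + 25·58
1 = 25·265 − 32·207
1 = −32·1267 + 153·265
1 = 153·1532 − 185·1267
So 1 = (153)·1532 + (-185)·1267.

1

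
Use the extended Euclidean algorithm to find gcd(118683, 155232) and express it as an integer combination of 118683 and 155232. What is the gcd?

Euclidean algorithm:
155232 = 1*118683 + 36549
118683 = 3*36549 + 9036
36549 = 4*9036 + 405
9036 = 22*405 + 126
405 = 3*126 + 27
126 = 4*27 + 18
27 = 1*18 + 9
18 = 2*9 + 0
gcd(118683, 155232) = 9.
Working backward:
9 = 27 − 18
9 = −126 + 5·27
9 = 5·405 − 16·126
9 = −16·9036 + 357·405
9 = 357·36549 − 1444·9036
9 = −1444·118683 + 4689·36549
9 = 4689·155232 − 6133·118683
So 9 = (4689)·155232 + (-6133)·118683.

9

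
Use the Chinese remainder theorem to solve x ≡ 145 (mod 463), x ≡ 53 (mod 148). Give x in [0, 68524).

52001

Write x = 145 + 463·k. Then 463·k ≡ 53 − 145 ≡ 56 (mod 148).
Need 463⁻¹ mod 148. Extended Euclid on (148, 19):
148 = 7·19 + 15
19 = 1·15 + 4
15 = 3·4 + 3
4 = 1·3 + 1
3 = 3·1 + 0
Back-substitute:
1 = 4 − 3
1 = −15 + 4·4
1 = 4·19 − 5·15
1 = −5·148 + 39·19
463⁻¹ ≡ 39 (mod 148), so k ≡ 39·56 ≡ 112 (mod 148).
x = 145 + 463·112 = 52001.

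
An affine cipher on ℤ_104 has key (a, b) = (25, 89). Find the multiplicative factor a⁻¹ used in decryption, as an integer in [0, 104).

gcd(104, 25) by repeated division:
104 = 4*25 + 4
25 = 6*4 + 1
4 = 4*1 + 0
gcd = 1, so the inverse exists. Back-substitute:
1 = 25 − 6·4
1 = −6·104 + 25·25
So 25·25 ≡ 1 (mod 104).

25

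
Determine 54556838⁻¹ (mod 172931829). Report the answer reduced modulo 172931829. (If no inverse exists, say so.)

Compute gcd(54556838, 172931829):
172931829 = 3*54556838 + 9261315
54556838 = 5*9261315 + 8250263
9261315 = 1*8250263 + 1011052
8250263 = 8*1011052 + 161847
1011052 = 6*161847 + 39970
161847 = 4*39970 + 1967
39970 = 20*1967 + 630
1967 = 3*630 + 77
630 = 8*77 + 14
77 = 5*14 + 7
14 = 2*7 + 0
The gcd is 7, not 1, hence no inverse exists.

no inverse exists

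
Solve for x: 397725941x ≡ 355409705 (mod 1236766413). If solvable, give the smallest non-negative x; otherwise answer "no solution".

1100515804

First find gcd(397725941, 1236766413):
1236766413 = 3×397725941 + 43588590
397725941 = 9×43588590 + 5428631
43588590 = 8×5428631 + 159542
5428631 = 34×159542 + 4203
159542 = 37×4203 + 4031
4203 = 1×4031 + 172
4031 = 23×172 + 75
172 = 2×75 + 22
75 = 3×22 + 9
22 = 2×9 + 4
9 = 2×4 + 1
4 = 4×1 + 0
gcd = 1, so a unique solution mod 1236766413 exists.
Back-substitute for the Bézout coefficients:
1 = 9 − 2·4
1 = −2·22 + 5·9
1 = 5·75 − 17·22
1 = −17·172 + 39·75
1 = 39·4031 − 914·172
1 = −914·4203 + 953·4031
1 = 953·159542 − 36175·4203
1 = −36175·5428631 + 1230903·159542
1 = 1230903·43588590 − 9883399·5428631
1 = −9883399·397725941 + 90181494·43588590
1 = 90181494·1236766413 − 280427881·397725941
So 397725941·(-280427881) ≡ 1 (mod 1236766413), giving 397725941⁻¹ ≡ 956338532.
x ≡ 397725941⁻¹·355409705 ≡ 956338532·355409705 ≡ 1100515804 (mod 1236766413).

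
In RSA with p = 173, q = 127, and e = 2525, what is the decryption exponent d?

17741

φ(n) = (p−1)(q−1) = 172·126 = 21672.
Need d with 2525·d ≡ 1 (mod 21672). Apply the extended Euclidean algorithm:
21672 = 8*2525 + 1472
2525 = 1*1472 + 1053
1472 = 1*1053 + 419
1053 = 2*419 + 215
419 = 1*215 + 204
215 = 1*204 + 11
204 = 18*11 + 6
11 = 1*6 + 5
6 = 1*5 + 1
5 = 5*1 + 0
Back-substitute:
1 = 6 − 5
1 = −11 + 2·6
1 = 2·204 − 37·11
1 = −37·215 + 39·204
1 = 39·419 − 76·215
1 = −76·1053 + 191·419
1 = 191·1472 − 267·1053
1 = −267·2525 + 458·1472
1 = 458·21672 − 3931·2525
So 2525·(-3931) ≡ 1 (mod 21672), hence d ≡ -3931 ≡ 17741 (mod 21672).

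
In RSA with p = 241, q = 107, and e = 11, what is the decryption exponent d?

9251

φ(n) = (p−1)(q−1) = 240·106 = 25440.
Need d with 11·d ≡ 1 (mod 25440). Apply the extended Euclidean algorithm:
25440 = 2312*11 + 8
11 = 1*8 + 3
8 = 2*3 + 2
3 = 1*2 + 1
2 = 2*1 + 0
Back-substitute:
1 = 3 − 2
1 = −8 + 3·3
1 = 3·11 − 4·8
1 = −4·25440 + 9251·11
So 11·9251 ≡ 1 (mod 25440), hence d = 9251.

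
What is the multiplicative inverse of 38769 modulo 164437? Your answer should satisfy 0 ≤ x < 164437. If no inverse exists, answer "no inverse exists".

Extended Euclidean algorithm:
164437 = 4*38769 + 9361
38769 = 4*9361 + 1325
9361 = 7*1325 + 86
1325 = 15*86 + 35
86 = 2*35 + 16
35 = 2*16 + 3
16 = 5*3 + 1
3 = 3*1 + 0
gcd = 1, so the inverse exists. Back-substitute:
1 = 16 − 5·3
1 = −5·35 + 11·16
1 = 11·86 − 27·35
1 = −27·1325 + 416·86
1 = 416·9361 − 2939·1325
1 = −2939·38769 + 12172·9361
1 = 12172·164437 − 51627·38769
Thus 38769·(-51627) ≡ 1 (mod 164437); reducing, -51627 mod 164437 = 112810.

112810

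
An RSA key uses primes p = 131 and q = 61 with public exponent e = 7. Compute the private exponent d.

3343

φ(n) = (p−1)(q−1) = 130·60 = 7800.
Need d with 7·d ≡ 1 (mod 7800). Apply the extended Euclidean algorithm:
7800 = 1114·7 + 2
7 = 3·2 + 1
2 = 2·1 + 0
Back-substitute:
1 = 7 − 3·2
1 = −3·7800 + 3343·7
So 7·3343 ≡ 1 (mod 7800), hence d = 3343.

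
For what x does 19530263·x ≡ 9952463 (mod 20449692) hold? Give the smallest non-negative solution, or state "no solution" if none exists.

First find gcd(19530263, 20449692):
20449692 = 1×19530263 + 919429
19530263 = 21×919429 + 222254
919429 = 4×222254 + 30413
222254 = 7×30413 + 9363
30413 = 3×9363 + 2324
9363 = 4×2324 + 67
2324 = 34×67 + 46
67 = 1×46 + 21
46 = 2×21 + 4
21 = 5×4 + 1
4 = 4×1 + 0
gcd = 1, so a unique solution mod 20449692 exists.
Back-substitute for the Bézout coefficients:
1 = 21 − 5·4
1 = −5·46 + 11·21
1 = 11·67 − 16·46
1 = −16·2324 + 555·67
1 = 555·9363 − 2236·2324
1 = −2236·30413 + 7263·9363
1 = 7263·222254 − 53077·30413
1 = −53077·919429 + 219571·222254
1 = 219571·19530263 − 4664068·919429
1 = −4664068·20449692 + 4883639·19530263
So 19530263·(4883639) ≡ 1 (mod 20449692), giving 19530263⁻¹ ≡ 4883639.
x ≡ 19530263⁻¹·9952463 ≡ 4883639·9952463 ≡ 1548325 (mod 20449692).

1548325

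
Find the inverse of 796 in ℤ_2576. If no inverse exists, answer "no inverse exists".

no inverse exists

Compute gcd(796, 2576):
2576 = 3*796 + 188
796 = 4*188 + 44
188 = 4*44 + 12
44 = 3*12 + 8
12 = 1*8 + 4
8 = 2*4 + 0
gcd(796, 2576) = 4 ≠ 1, so 796 has no multiplicative inverse modulo 2576.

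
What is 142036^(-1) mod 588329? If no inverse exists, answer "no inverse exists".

gcd(588329, 142036) by repeated division:
588329 = 4×142036 + 20185
142036 = 7×20185 + 741
20185 = 27×741 + 178
741 = 4×178 + 29
178 = 6×29 + 4
29 = 7×4 + 1
4 = 4×1 + 0
gcd = 1, so the inverse exists. Back-substitute:
1 = 29 − 7·4
1 = −7·178 + 43·29
1 = 43·741 − 179·178
1 = −179·20185 + 4876·741
1 = 4876·142036 − 34311·20185
1 = −34311·588329 + 142120·142036
So 142036·142120 ≡ 1 (mod 588329).

142120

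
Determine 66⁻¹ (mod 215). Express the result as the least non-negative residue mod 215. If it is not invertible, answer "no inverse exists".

101

Extended Euclidean algorithm:
215 = 3·66 + 17
66 = 3·17 + 15
17 = 1·15 + 2
15 = 7·2 + 1
2 = 2·1 + 0
Since gcd(66, 215) = 1, back-substitute to write 1 as a combination:
1 = 15 − 7·2
1 = −7·17 + 8·15
1 = 8·66 − 31·17
1 = −31·215 + 101·66
So 66·101 ≡ 1 (mod 215).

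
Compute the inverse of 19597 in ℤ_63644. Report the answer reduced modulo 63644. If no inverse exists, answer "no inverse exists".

14793

gcd(63644, 19597) by repeated division:
63644 = 3*19597 + 4853
19597 = 4*4853 + 185
4853 = 26*185 + 43
185 = 4*43 + 13
43 = 3*13 + 4
13 = 3*4 + 1
4 = 4*1 + 0
The gcd is 1. Working backward:
1 = 13 − 3·4
1 = −3·43 + 10·13
1 = 10·185 − 43·43
1 = −43·4853 + 1128·185
1 = 1128·19597 − 4555·4853
1 = −4555·63644 + 14793·19597
So 19597·14793 ≡ 1 (mod 63644).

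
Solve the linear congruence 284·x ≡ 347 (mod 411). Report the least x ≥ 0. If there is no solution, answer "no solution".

295

First find gcd(284, 411):
411 = 1*284 + 127
284 = 2*127 + 30
127 = 4*30 + 7
30 = 4*7 + 2
7 = 3*2 + 1
2 = 2*1 + 0
gcd = 1, so a unique solution mod 411 exists.
Back-substitute for the Bézout coefficients:
1 = 7 − 3·2
1 = −3·30 + 13·7
1 = 13·127 − 55·30
1 = −55·284 + 123·127
1 = 123·411 − 178·284
So 284·(-178) ≡ 1 (mod 411), giving 284⁻¹ ≡ 233.
x ≡ 284⁻¹·347 ≡ 233·347 ≡ 295 (mod 411).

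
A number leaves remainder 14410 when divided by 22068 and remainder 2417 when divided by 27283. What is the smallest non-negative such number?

Write x = 14410 + 22068·k. Then 22068·k ≡ 2417 − 14410 ≡ 15290 (mod 27283).
Need 22068⁻¹ mod 27283. Extended Euclid on (27283, 22068):
27283 = 1×22068 + 5215
22068 = 4×5215 + 1208
5215 = 4×1208 + 383
1208 = 3×383 + 59
383 = 6×59 + 29
59 = 2×29 + 1
29 = 29×1 + 0
Back-substitute:
1 = 59 − 2·29
1 = −2·383 + 13·59
1 = 13·1208 − 41·383
1 = −41·5215 + 177·1208
1 = 177·22068 − 749·5215
1 = −749·27283 + 926·22068
22068⁻¹ ≡ 926 (mod 27283), so k ≡ 926·15290 ≡ 25946 (mod 27283).
x = 14410 + 22068·25946 = 572590738.

572590738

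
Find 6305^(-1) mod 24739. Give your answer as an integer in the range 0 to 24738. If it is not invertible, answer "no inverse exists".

no inverse exists

Compute gcd(6305, 24739):
24739 = 3×6305 + 5824
6305 = 1×5824 + 481
5824 = 12×481 + 52
481 = 9×52 + 13
52 = 4×13 + 0
Since gcd = 13 > 1, 6305 is not a unit mod 24739.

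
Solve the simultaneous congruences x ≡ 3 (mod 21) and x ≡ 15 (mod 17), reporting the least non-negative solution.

Write x = 3 + 21·k. Then 21·k ≡ 15 − 3 ≡ 12 (mod 17).
Need 21⁻¹ mod 17. Extended Euclid on (17, 4):
17 = 4×4 + 1
4 = 4×1 + 0
Back-substitute:
1 = 17 − 4·4
21⁻¹ ≡ 13 (mod 17), so k ≡ 13·12 ≡ 3 (mod 17).
x = 3 + 21·3 = 66.

66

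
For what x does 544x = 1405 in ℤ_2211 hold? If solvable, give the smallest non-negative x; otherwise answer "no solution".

First find gcd(544, 2211):
2211 = 4*544 + 35
544 = 15*35 + 19
35 = 1*19 + 16
19 = 1*16 + 3
16 = 5*3 + 1
3 = 3*1 + 0
gcd = 1, so a unique solution mod 2211 exists.
Back-substitute for the Bézout coefficients:
1 = 16 − 5·3
1 = −5·19 + 6·16
1 = 6·35 − 11·19
1 = −11·544 + 171·35
1 = 171·2211 − 695·544
So 544·(-695) ≡ 1 (mod 2211), giving 544⁻¹ ≡ 1516.
x ≡ 544⁻¹·1405 ≡ 1516·1405 ≡ 787 (mod 2211).

787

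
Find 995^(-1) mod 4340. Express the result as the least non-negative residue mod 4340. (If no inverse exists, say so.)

no inverse exists

Euclidean algorithm on 4340, 995:
4340 = 4*995 + 360
995 = 2*360 + 275
360 = 1*275 + 85
275 = 3*85 + 20
85 = 4*20 + 5
20 = 4*5 + 0
The gcd is 5, not 1, hence no inverse exists.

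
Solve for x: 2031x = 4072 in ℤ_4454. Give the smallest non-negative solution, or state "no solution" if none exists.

1070

First find gcd(2031, 4454):
4454 = 2·2031 + 392
2031 = 5·392 + 71
392 = 5·71 + 37
71 = 1·37 + 34
37 = 1·34 + 3
34 = 11·3 + 1
3 = 3·1 + 0
gcd = 1, so a unique solution mod 4454 exists.
Back-substitute for the Bézout coefficients:
1 = 34 − 11·3
1 = −11·37 + 12·34
1 = 12·71 − 23·37
1 = −23·392 + 127·71
1 = 127·2031 − 658·392
1 = −658·4454 + 1443·2031
So 2031·(1443) ≡ 1 (mod 4454), giving 2031⁻¹ ≡ 1443.
x ≡ 2031⁻¹·4072 ≡ 1443·4072 ≡ 1070 (mod 4454).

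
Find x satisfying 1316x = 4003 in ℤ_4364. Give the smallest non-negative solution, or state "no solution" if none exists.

no solution

gcd(1316, 4364):
4364 = 3·1316 + 416
1316 = 3·416 + 68
416 = 6·68 + 8
68 = 8·8 + 4
8 = 2·4 + 0
gcd = 4, but 4 ∤ 4003, so the congruence has no solution.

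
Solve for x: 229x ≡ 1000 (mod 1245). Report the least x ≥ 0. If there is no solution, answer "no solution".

1195

First find gcd(229, 1245):
1245 = 5*229 + 100
229 = 2*100 + 29
100 = 3*29 + 13
29 = 2*13 + 3
13 = 4*3 + 1
3 = 3*1 + 0
gcd = 1, so a unique solution mod 1245 exists.
Back-substitute for the Bézout coefficients:
1 = 13 − 4·3
1 = −4·29 + 9·13
1 = 9·100 − 31·29
1 = −31·229 + 71·100
1 = 71·1245 − 386·229
So 229·(-386) ≡ 1 (mod 1245), giving 229⁻¹ ≡ 859.
x ≡ 229⁻¹·1000 ≡ 859·1000 ≡ 1195 (mod 1245).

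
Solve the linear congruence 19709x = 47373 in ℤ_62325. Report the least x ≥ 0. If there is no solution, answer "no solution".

3522

First find gcd(19709, 62325):
62325 = 3·19709 + 3198
19709 = 6·3198 + 521
3198 = 6·521 + 72
521 = 7·72 + 17
72 = 4·17 + 4
17 = 4·4 + 1
4 = 4·1 + 0
gcd = 1, so a unique solution mod 62325 exists.
Back-substitute for the Bézout coefficients:
1 = 17 − 4·4
1 = −4·72 + 17·17
1 = 17·521 − 123·72
1 = −123·3198 + 755·521
1 = 755·19709 − 4653·3198
1 = −4653·62325 + 14714·19709
So 19709·(14714) ≡ 1 (mod 62325), giving 19709⁻¹ ≡ 14714.
x ≡ 19709⁻¹·47373 ≡ 14714·47373 ≡ 3522 (mod 62325).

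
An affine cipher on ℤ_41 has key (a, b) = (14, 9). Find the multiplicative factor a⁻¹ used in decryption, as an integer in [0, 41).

Extended Euclidean algorithm:
41 = 2·14 + 13
14 = 1·13 + 1
13 = 13·1 + 0
gcd = 1, so the inverse exists. Back-substitute:
1 = 14 − 13
1 = −41 + 3·14
So 14·3 ≡ 1 (mod 41).

3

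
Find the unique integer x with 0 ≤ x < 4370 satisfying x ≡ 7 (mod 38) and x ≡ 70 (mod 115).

1565

Write x = 7 + 38·k. Then 38·k ≡ 70 − 7 ≡ 63 (mod 115).
Need 38⁻¹ mod 115. Extended Euclid on (115, 38):
115 = 3*38 + 1
38 = 38*1 + 0
Back-substitute:
1 = 115 − 3·38
38⁻¹ ≡ 112 (mod 115), so k ≡ 112·63 ≡ 41 (mod 115).
x = 7 + 38·41 = 1565.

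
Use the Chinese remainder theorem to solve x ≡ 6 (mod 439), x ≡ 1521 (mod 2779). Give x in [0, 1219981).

1024193

Write x = 6 + 439·k. Then 439·k ≡ 1521 − 6 ≡ 1515 (mod 2779).
Need 439⁻¹ mod 2779. Extended Euclid on (2779, 439):
2779 = 6·439 + 145
439 = 3·145 + 4
145 = 36·4 + 1
4 = 4·1 + 0
Back-substitute:
1 = 145 − 36·4
1 = −36·439 + 109·145
1 = 109·2779 − 690·439
439⁻¹ ≡ 2089 (mod 2779), so k ≡ 2089·1515 ≡ 2333 (mod 2779).
x = 6 + 439·2333 = 1024193.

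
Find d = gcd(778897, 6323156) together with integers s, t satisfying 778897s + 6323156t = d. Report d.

7

Repeated division:
6323156 = 8*778897 + 91980
778897 = 8*91980 + 43057
91980 = 2*43057 + 5866
43057 = 7*5866 + 1995
5866 = 2*1995 + 1876
1995 = 1*1876 + 119
1876 = 15*119 + 91
119 = 1*91 + 28
91 = 3*28 + 7
28 = 4*7 + 0
gcd(778897, 6323156) = 7.
Express as a combination:
7 = 91 − 3·28
7 = −3·119 + 4·91
7 = 4·1876 − 63·119
7 = −63·1995 + 67·1876
7 = 67·5866 − 197·1995
7 = −197·43057 + 1446·5866
7 = 1446·91980 − 3089·43057
7 = −3089·778897 + 26158·91980
7 = 26158·6323156 − 212353·778897
So 7 = (26158)·6323156 + (-212353)·778897.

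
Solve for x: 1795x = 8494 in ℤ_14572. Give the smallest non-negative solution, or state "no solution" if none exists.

14114

First find gcd(1795, 14572):
14572 = 8×1795 + 212
1795 = 8×212 + 99
212 = 2×99 + 14
99 = 7×14 + 1
14 = 14×1 + 0
gcd = 1, so a unique solution mod 14572 exists.
Back-substitute for the Bézout coefficients:
1 = 99 − 7·14
1 = −7·212 + 15·99
1 = 15·1795 − 127·212
1 = −127·14572 + 1031·1795
So 1795·(1031) ≡ 1 (mod 14572), giving 1795⁻¹ ≡ 1031.
x ≡ 1795⁻¹·8494 ≡ 1031·8494 ≡ 14114 (mod 14572).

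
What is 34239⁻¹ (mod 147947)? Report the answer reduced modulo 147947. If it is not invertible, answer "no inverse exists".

111603

Apply the Euclidean algorithm to 147947 and 34239:
147947 = 4·34239 + 10991
34239 = 3·10991 + 1266
10991 = 8·1266 + 863
1266 = 1·863 + 403
863 = 2·403 + 57
403 = 7·57 + 4
57 = 14·4 + 1
4 = 4·1 + 0
gcd = 1, so the inverse exists. Back-substitute:
1 = 57 − 14·4
1 = −14·403 + 99·57
1 = 99·863 − 212·403
1 = −212·1266 + 311·863
1 = 311·10991 − 2700·1266
1 = −2700·34239 + 8411·10991
1 = 8411·147947 − 36344·34239
Hence 34239⁻¹ ≡ -36344 ≡ 111603 (mod 147947).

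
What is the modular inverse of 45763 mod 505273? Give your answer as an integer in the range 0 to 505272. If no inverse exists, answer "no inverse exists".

Run Euclid on (505273, 45763):
505273 = 11·45763 + 1880
45763 = 24·1880 + 643
1880 = 2·643 + 594
643 = 1·594 + 49
594 = 12·49 + 6
49 = 8·6 + 1
6 = 6·1 + 0
gcd = 1, so the inverse exists. Back-substitute:
1 = 49 − 8·6
1 = −8·594 + 97·49
1 = 97·643 − 105·594
1 = −105·1880 + 307·643
1 = 307·45763 − 7473·1880
1 = −7473·505273 + 82510·45763
So 45763·82510 ≡ 1 (mod 505273).

82510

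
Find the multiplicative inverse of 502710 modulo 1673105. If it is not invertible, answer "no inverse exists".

no inverse exists

Euclidean algorithm on 1673105, 502710:
1673105 = 3·502710 + 164975
502710 = 3·164975 + 7785
164975 = 21·7785 + 1490
7785 = 5·1490 + 335
1490 = 4·335 + 150
335 = 2·150 + 35
150 = 4·35 + 10
35 = 3·10 + 5
10 = 2·5 + 0
Since gcd = 5 > 1, 502710 is not a unit mod 1673105.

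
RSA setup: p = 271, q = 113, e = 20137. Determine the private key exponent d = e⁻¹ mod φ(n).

21913

φ(n) = (p−1)(q−1) = 270·112 = 30240.
Need d with 20137·d ≡ 1 (mod 30240). Apply the extended Euclidean algorithm:
30240 = 1×20137 + 10103
20137 = 1×10103 + 10034
10103 = 1×10034 + 69
10034 = 145×69 + 29
69 = 2×29 + 11
29 = 2×11 + 7
11 = 1×7 + 4
7 = 1×4 + 3
4 = 1×3 + 1
3 = 3×1 + 0
Back-substitute:
1 = 4 − 3
1 = −7 + 2·4
1 = 2·11 − 3·7
1 = −3·29 + 8·11
1 = 8·69 − 19·29
1 = −19·10034 + 2763·69
1 = 2763·10103 − 2782·10034
1 = −2782·20137 + 5545·10103
1 = 5545·30240 − 8327·20137
So 20137·(-8327) ≡ 1 (mod 30240), hence d ≡ -8327 ≡ 21913 (mod 30240).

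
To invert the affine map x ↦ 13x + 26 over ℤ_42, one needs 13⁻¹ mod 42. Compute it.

13

gcd(42, 13) by repeated division:
42 = 3·13 + 3
13 = 4·3 + 1
3 = 3·1 + 0
Since gcd(13, 42) = 1, back-substitute to write 1 as a combination:
1 = 13 − 4·3
1 = −4·42 + 13·13
So 13·13 ≡ 1 (mod 42).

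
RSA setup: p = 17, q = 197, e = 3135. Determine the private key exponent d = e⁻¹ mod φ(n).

φ(n) = (p−1)(q−1) = 16·196 = 3136.
Need d with 3135·d ≡ 1 (mod 3136). Apply the extended Euclidean algorithm:
3136 = 1×3135 + 1
3135 = 3135×1 + 0
Back-substitute:
1 = 3136 − 3135
So 3135·(-1) ≡ 1 (mod 3136), hence d ≡ -1 ≡ 3135 (mod 3136).

3135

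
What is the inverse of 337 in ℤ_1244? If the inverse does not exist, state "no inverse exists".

945

gcd(1244, 337) by repeated division:
1244 = 3·337 + 233
337 = 1·233 + 104
233 = 2·104 + 25
104 = 4·25 + 4
25 = 6·4 + 1
4 = 4·1 + 0
The gcd is 1. Working backward:
1 = 25 − 6·4
1 = −6·104 + 25·25
1 = 25·233 − 56·104
1 = −56·337 + 81·233
1 = 81·1244 − 299·337
So 337·(-299) ≡ 1 (mod 1244), and -299 ≡ 945 (mod 1244).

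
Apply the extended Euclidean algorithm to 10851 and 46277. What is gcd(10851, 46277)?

Euclidean algorithm:
46277 = 4*10851 + 2873
10851 = 3*2873 + 2232
2873 = 1*2232 + 641
2232 = 3*641 + 309
641 = 2*309 + 23
309 = 13*23 + 10
23 = 2*10 + 3
10 = 3*3 + 1
3 = 3*1 + 0
gcd(10851, 46277) = 1.
Back-substituting:
1 = 10 − 3·3
1 = −3·23 + 7·10
1 = 7·309 − 94·23
1 = −94·641 + 195·309
1 = 195·2232 − 679·641
1 = −679·2873 + 874·2232
1 = 874·10851 − 3301·2873
1 = −3301·46277 + 14078·10851
So 1 = (-3301)·46277 + (14078)·10851.

1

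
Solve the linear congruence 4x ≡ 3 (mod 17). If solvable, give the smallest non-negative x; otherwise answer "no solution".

First find gcd(4, 17):
17 = 4·4 + 1
4 = 4·1 + 0
gcd = 1, so a unique solution mod 17 exists.
Back-substitute for the Bézout coefficients:
1 = 17 − 4·4
So 4·(-4) ≡ 1 (mod 17), giving 4⁻¹ ≡ 13.
x ≡ 4⁻¹·3 ≡ 13·3 ≡ 5 (mod 17).

5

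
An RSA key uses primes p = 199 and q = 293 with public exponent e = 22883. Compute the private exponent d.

φ(n) = (p−1)(q−1) = 198·292 = 57816.
Need d with 22883·d ≡ 1 (mod 57816). Apply the extended Euclidean algorithm:
57816 = 2×22883 + 12050
22883 = 1×12050 + 10833
12050 = 1×10833 + 1217
10833 = 8×1217 + 1097
1217 = 1×1097 + 120
1097 = 9×120 + 17
120 = 7×17 + 1
17 = 17×1 + 0
Back-substitute:
1 = 120 − 7·17
1 = −7·1097 + 64·120
1 = 64·1217 − 71·1097
1 = −71·10833 + 632·1217
1 = 632·12050 − 703·10833
1 = −703·22883 + 1335·12050
1 = 1335·57816 − 3373·22883
So 22883·(-3373) ≡ 1 (mod 57816), hence d ≡ -3373 ≡ 54443 (mod 57816).

54443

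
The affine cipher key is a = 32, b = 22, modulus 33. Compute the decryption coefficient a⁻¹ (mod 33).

Apply the Euclidean algorithm to 33 and 32:
33 = 1×32 + 1
32 = 32×1 + 0
gcd = 1, so the inverse exists. Back-substitute:
1 = 33 − 32
So 32·(-1) ≡ 1 (mod 33), and -1 ≡ 32 (mod 33).

32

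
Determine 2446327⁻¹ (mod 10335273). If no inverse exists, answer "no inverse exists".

Compute gcd(2446327, 10335273):
10335273 = 4×2446327 + 549965
2446327 = 4×549965 + 246467
549965 = 2×246467 + 57031
246467 = 4×57031 + 18343
57031 = 3×18343 + 2002
18343 = 9×2002 + 325
2002 = 6×325 + 52
325 = 6×52 + 13
52 = 4×13 + 0
The gcd is 13, not 1, hence no inverse exists.

no inverse exists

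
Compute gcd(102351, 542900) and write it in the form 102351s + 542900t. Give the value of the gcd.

1

Apply Euclid's algorithm to 542900 and 102351:
542900 = 5*102351 + 31145
102351 = 3*31145 + 8916
31145 = 3*8916 + 4397
8916 = 2*4397 + 122
4397 = 36*122 + 5
122 = 24*5 + 2
5 = 2*2 + 1
2 = 2*1 + 0
gcd(102351, 542900) = 1.
Working backward:
1 = 5 − 2·2
1 = −2·122 + 49·5
1 = 49·4397 − 1766·122
1 = −1766·8916 + 3581·4397
1 = 3581·31145 − 12509·8916
1 = −12509·102351 + 41108·31145
1 = 41108·542900 − 218049·102351
So 1 = (41108)·542900 + (-218049)·102351.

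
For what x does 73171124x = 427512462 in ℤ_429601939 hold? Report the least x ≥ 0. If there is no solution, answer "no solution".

First find gcd(73171124, 429601939):
429601939 = 5*73171124 + 63746319
73171124 = 1*63746319 + 9424805
63746319 = 6*9424805 + 7197489
9424805 = 1*7197489 + 2227316
7197489 = 3*2227316 + 515541
2227316 = 4*515541 + 165152
515541 = 3*165152 + 20085
165152 = 8*20085 + 4472
20085 = 4*4472 + 2197
4472 = 2*2197 + 78
2197 = 28*78 + 13
78 = 6*13 + 0
gcd = 13 and 13 | 427512462, so solutions exist. Divide through by 13: 5628548x ≡ 32885574 (mod 33046303).
Now find 5628548⁻¹ mod 33046303:
33046303 = 5×5628548 + 4903563
5628548 = 1×4903563 + 724985
4903563 = 6×724985 + 553653
724985 = 1×553653 + 171332
553653 = 3×171332 + 39657
171332 = 4×39657 + 12704
39657 = 3×12704 + 1545
12704 = 8×1545 + 344
1545 = 4×344 + 169
344 = 2×169 + 6
169 = 28×6 + 1
6 = 6×1 + 0
Back-substitute:
1 = 169 − 28·6
1 = −28·344 + 57·169
1 = 57·1545 − 256·344
1 = −256·12704 + 2105·1545
1 = 2105·39657 − 6571·12704
1 = −6571·171332 + 28389·39657
1 = 28389·553653 − 91738·171332
1 = −91738·724985 + 120127·553653
1 = 120127·4903563 − 812500·724985
1 = −812500·5628548 + 932627·4903563
1 = 932627·33046303 − 5475635·5628548
So 5628548·(-5475635) ≡ 1 (mod 33046303), i.e. 5628548⁻¹ ≡ 27570668.
Then x ≡ 27570668·32885574 ≡ 4196419 (mod 33046303); the smallest non-negative solution is x = 4196419.

4196419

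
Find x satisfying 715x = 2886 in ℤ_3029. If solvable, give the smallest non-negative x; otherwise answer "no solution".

First find gcd(715, 3029):
3029 = 4·715 + 169
715 = 4·169 + 39
169 = 4·39 + 13
39 = 3·13 + 0
gcd = 13 and 13 | 2886, so solutions exist. Divide through by 13: 55x ≡ 222 (mod 233).
Now find 55⁻¹ mod 233:
233 = 4×55 + 13
55 = 4×13 + 3
13 = 4×3 + 1
3 = 3×1 + 0
Back-substitute:
1 = 13 − 4·3
1 = −4·55 + 17·13
1 = 17·233 − 72·55
So 55·(-72) ≡ 1 (mod 233), i.e. 55⁻¹ ≡ 161.
Then x ≡ 161·222 ≡ 93 (mod 233); the smallest non-negative solution is x = 93.

93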